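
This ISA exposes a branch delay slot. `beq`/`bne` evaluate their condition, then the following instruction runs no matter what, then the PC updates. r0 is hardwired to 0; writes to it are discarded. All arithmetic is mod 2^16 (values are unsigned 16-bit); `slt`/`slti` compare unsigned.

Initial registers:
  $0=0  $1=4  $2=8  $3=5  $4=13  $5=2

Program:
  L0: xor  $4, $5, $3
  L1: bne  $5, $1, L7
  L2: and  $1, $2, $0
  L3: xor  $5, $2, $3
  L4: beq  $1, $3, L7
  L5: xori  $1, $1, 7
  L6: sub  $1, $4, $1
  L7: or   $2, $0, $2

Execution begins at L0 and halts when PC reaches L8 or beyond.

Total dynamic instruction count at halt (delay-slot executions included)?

4

PC=0  xor  $4, $5, $3        | $0=0 $1=4 $2=8 $3=5 $4=7 $5=2
PC=1  bne  $5, $1, L7        | $0=0 $1=4 $2=8 $3=5 $4=7 $5=2  [TAKEN]
PC=2  and  $1, $2, $0        | $0=0 $1=0 $2=8 $3=5 $4=7 $5=2
PC=7  or   $2, $0, $2        | $0=0 $1=0 $2=8 $3=5 $4=7 $5=2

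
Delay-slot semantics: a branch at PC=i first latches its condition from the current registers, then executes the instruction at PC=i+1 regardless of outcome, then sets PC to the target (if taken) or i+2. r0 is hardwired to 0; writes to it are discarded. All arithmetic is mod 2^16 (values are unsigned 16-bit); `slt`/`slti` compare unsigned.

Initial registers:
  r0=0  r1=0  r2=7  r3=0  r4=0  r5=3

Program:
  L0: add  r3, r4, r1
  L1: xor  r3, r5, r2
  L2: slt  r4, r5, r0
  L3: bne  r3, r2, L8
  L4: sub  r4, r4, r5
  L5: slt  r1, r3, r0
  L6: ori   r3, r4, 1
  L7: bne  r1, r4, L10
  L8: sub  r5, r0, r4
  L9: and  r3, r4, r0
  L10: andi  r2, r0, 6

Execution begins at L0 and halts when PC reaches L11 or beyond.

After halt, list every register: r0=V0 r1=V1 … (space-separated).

#0 add  r3, r4, r1 ; 0/0/7/0/0/3
#1 xor  r3, r5, r2 ; 0/0/7/4/0/3
#2 slt  r4, r5, r0 ; 0/0/7/4/0/3
#3 bne  r3, r2, L8 ; 0/0/7/4/0/3 ; →target
#4 sub  r4, r4, r5 ; 0/0/7/4/65533/3
#8 sub  r5, r0, r4 ; 0/0/7/4/65533/3
#9 and  r3, r4, r0 ; 0/0/7/0/65533/3
#10 andi  r2, r0, 6 ; 0/0/0/0/65533/3

r0=0 r1=0 r2=0 r3=0 r4=65533 r5=3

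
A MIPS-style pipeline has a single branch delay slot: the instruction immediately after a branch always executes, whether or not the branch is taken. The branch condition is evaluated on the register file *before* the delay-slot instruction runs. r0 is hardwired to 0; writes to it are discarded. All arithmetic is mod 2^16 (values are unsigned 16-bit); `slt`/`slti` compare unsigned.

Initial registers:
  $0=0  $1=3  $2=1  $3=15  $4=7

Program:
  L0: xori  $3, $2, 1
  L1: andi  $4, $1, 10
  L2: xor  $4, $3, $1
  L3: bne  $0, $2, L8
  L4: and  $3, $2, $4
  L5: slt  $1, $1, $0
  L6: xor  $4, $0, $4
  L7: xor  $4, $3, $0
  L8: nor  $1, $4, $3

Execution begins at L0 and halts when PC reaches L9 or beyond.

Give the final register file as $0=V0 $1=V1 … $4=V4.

$0=0 $1=65532 $2=1 $3=1 $4=3

#0 xori  $3, $2, 1 ; 0/3/1/0/7
#1 andi  $4, $1, 10 ; 0/3/1/0/2
#2 xor  $4, $3, $1 ; 0/3/1/0/3
#3 bne  $0, $2, L8 ; 0/3/1/0/3 ; →target
#4 and  $3, $2, $4 ; 0/3/1/1/3
#8 nor  $1, $4, $3 ; 0/65532/1/1/3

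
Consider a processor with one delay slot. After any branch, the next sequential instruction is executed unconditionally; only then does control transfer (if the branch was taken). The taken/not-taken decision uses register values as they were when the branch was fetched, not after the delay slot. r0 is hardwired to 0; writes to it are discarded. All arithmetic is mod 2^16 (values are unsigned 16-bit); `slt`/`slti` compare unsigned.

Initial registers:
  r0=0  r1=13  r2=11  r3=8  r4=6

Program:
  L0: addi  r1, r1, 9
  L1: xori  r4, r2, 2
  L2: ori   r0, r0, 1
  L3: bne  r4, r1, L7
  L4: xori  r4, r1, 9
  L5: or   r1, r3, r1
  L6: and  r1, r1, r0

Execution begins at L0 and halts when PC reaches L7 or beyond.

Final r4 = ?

31

[0] addi  r1, r1, 9  →  {r0:0, r1:22, r2:11, r3:8, r4:6}
[1] xori  r4, r2, 2  →  {r0:0, r1:22, r2:11, r3:8, r4:9}
[2] ori   r0, r0, 1  →  {r0:0, r1:22, r2:11, r3:8, r4:9}
[3] bne  r4, r1, L7  →  {r0:0, r1:22, r2:11, r3:8, r4:9}  ⟨branch taken⟩
[4] xori  r4, r1, 9  →  {r0:0, r1:22, r2:11, r3:8, r4:31}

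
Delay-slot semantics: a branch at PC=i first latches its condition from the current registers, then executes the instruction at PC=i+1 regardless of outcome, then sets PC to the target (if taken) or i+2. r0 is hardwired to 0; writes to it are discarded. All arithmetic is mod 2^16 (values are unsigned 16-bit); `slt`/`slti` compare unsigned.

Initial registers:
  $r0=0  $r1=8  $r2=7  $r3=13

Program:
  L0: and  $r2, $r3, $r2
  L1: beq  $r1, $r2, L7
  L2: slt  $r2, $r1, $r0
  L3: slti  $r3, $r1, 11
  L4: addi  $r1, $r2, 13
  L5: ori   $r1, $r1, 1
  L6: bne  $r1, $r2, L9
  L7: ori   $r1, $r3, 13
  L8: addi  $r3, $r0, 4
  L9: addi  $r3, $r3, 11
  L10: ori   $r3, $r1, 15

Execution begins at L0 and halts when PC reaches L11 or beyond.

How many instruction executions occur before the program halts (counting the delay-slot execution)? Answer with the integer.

10

  step pc=0: and  $r2, $r3, $r2  regs=(0,8,5,13)
  step pc=1: beq  $r1, $r2, L7  cond=F  regs=(0,8,5,13)
  step pc=2: slt  $r2, $r1, $r0  regs=(0,8,0,13)
  step pc=3: slti  $r3, $r1, 11  regs=(0,8,0,1)
  step pc=4: addi  $r1, $r2, 13  regs=(0,13,0,1)
  step pc=5: ori   $r1, $r1, 1  regs=(0,13,0,1)
  step pc=6: bne  $r1, $r2, L9  cond=T  regs=(0,13,0,1)
  step pc=7: ori   $r1, $r3, 13  regs=(0,13,0,1)
  step pc=9: addi  $r3, $r3, 11  regs=(0,13,0,12)
  step pc=10: ori   $r3, $r1, 15  regs=(0,13,0,15)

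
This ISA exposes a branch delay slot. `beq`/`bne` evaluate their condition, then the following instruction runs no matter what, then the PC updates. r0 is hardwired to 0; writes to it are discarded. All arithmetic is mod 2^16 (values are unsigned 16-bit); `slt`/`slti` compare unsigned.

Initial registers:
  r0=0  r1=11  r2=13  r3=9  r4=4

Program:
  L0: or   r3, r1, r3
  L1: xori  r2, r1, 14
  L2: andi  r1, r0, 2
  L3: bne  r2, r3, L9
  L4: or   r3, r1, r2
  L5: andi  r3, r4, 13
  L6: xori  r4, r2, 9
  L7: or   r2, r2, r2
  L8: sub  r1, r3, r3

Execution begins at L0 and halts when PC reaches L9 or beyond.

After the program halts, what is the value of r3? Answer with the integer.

5

#0 or   r3, r1, r3 ; 0/11/13/11/4
#1 xori  r2, r1, 14 ; 0/11/5/11/4
#2 andi  r1, r0, 2 ; 0/0/5/11/4
#3 bne  r2, r3, L9 ; 0/0/5/11/4 ; →target
#4 or   r3, r1, r2 ; 0/0/5/5/4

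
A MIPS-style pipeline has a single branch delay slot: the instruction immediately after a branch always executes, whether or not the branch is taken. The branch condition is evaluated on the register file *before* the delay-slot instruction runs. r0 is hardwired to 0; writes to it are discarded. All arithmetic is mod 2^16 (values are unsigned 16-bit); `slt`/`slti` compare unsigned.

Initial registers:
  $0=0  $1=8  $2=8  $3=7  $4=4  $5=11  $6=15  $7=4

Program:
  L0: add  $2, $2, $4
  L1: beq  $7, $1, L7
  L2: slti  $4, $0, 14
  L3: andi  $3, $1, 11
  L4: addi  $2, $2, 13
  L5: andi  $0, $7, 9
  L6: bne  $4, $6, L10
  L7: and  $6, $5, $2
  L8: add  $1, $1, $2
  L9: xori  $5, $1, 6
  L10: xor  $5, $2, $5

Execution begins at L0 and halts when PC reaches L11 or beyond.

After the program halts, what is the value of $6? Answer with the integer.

9

  step pc=0: add  $2, $2, $4  regs=(0,8,12,7,4,11,15,4)
  step pc=1: beq  $7, $1, L7  cond=F  regs=(0,8,12,7,4,11,15,4)
  step pc=2: slti  $4, $0, 14  regs=(0,8,12,7,1,11,15,4)
  step pc=3: andi  $3, $1, 11  regs=(0,8,12,8,1,11,15,4)
  step pc=4: addi  $2, $2, 13  regs=(0,8,25,8,1,11,15,4)
  step pc=5: andi  $0, $7, 9  regs=(0,8,25,8,1,11,15,4)
  step pc=6: bne  $4, $6, L10  cond=T  regs=(0,8,25,8,1,11,15,4)
  step pc=7: and  $6, $5, $2  regs=(0,8,25,8,1,11,9,4)
  step pc=10: xor  $5, $2, $5  regs=(0,8,25,8,1,18,9,4)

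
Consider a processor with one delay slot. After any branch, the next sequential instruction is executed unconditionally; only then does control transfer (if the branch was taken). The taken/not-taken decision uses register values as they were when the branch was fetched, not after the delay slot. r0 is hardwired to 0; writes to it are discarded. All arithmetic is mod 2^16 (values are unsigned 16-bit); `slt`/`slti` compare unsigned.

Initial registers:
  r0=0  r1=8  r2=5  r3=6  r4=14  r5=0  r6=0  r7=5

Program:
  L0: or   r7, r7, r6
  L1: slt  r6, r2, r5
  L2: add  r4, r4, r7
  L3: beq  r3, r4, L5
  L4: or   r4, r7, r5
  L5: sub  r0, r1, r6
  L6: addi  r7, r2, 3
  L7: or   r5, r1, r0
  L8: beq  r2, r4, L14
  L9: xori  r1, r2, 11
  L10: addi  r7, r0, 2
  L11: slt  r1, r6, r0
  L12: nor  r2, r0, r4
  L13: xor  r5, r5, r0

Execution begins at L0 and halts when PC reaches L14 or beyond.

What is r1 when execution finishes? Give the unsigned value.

[0] or   r7, r7, r6  →  {r0:0, r1:8, r2:5, r3:6, r4:14, r5:0, r6:0, r7:5}
[1] slt  r6, r2, r5  →  {r0:0, r1:8, r2:5, r3:6, r4:14, r5:0, r6:0, r7:5}
[2] add  r4, r4, r7  →  {r0:0, r1:8, r2:5, r3:6, r4:19, r5:0, r6:0, r7:5}
[3] beq  r3, r4, L5  →  {r0:0, r1:8, r2:5, r3:6, r4:19, r5:0, r6:0, r7:5}  ⟨branch fallthrough⟩
[4] or   r4, r7, r5  →  {r0:0, r1:8, r2:5, r3:6, r4:5, r5:0, r6:0, r7:5}
[5] sub  r0, r1, r6  →  {r0:0, r1:8, r2:5, r3:6, r4:5, r5:0, r6:0, r7:5}
[6] addi  r7, r2, 3  →  {r0:0, r1:8, r2:5, r3:6, r4:5, r5:0, r6:0, r7:8}
[7] or   r5, r1, r0  →  {r0:0, r1:8, r2:5, r3:6, r4:5, r5:8, r6:0, r7:8}
[8] beq  r2, r4, L14  →  {r0:0, r1:8, r2:5, r3:6, r4:5, r5:8, r6:0, r7:8}  ⟨branch taken⟩
[9] xori  r1, r2, 11  →  {r0:0, r1:14, r2:5, r3:6, r4:5, r5:8, r6:0, r7:8}

14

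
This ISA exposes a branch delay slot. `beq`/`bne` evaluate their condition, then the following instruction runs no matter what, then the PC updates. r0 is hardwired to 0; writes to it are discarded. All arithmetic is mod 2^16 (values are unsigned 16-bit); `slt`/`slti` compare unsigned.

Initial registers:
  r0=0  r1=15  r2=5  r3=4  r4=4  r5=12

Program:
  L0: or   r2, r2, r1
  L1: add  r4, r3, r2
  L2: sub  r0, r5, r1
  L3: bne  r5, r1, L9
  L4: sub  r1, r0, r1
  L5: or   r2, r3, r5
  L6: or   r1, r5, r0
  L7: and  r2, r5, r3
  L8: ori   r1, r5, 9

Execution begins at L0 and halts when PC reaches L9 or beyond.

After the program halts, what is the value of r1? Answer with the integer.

#0 or   r2, r2, r1 ; 0/15/15/4/4/12
#1 add  r4, r3, r2 ; 0/15/15/4/19/12
#2 sub  r0, r5, r1 ; 0/15/15/4/19/12
#3 bne  r5, r1, L9 ; 0/15/15/4/19/12 ; →target
#4 sub  r1, r0, r1 ; 0/65521/15/4/19/12

65521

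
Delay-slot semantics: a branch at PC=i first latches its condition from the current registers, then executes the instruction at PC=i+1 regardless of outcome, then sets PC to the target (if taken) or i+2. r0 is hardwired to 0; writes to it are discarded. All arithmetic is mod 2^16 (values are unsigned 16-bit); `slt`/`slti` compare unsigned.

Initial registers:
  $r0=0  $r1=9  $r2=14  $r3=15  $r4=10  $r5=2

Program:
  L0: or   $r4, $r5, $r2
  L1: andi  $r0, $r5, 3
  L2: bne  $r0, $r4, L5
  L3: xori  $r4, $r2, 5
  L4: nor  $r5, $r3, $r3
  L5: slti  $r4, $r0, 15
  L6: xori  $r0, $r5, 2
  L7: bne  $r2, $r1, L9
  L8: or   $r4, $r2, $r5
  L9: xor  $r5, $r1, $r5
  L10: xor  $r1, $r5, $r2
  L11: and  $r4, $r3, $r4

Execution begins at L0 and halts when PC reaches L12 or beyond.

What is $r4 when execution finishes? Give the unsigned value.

PC=0  or   $r4, $r5, $r2     | $r0=0 $r1=9 $r2=14 $r3=15 $r4=14 $r5=2
PC=1  andi  $r0, $r5, 3      | $r0=0 $r1=9 $r2=14 $r3=15 $r4=14 $r5=2
PC=2  bne  $r0, $r4, L5      | $r0=0 $r1=9 $r2=14 $r3=15 $r4=14 $r5=2  [TAKEN]
PC=3  xori  $r4, $r2, 5      | $r0=0 $r1=9 $r2=14 $r3=15 $r4=11 $r5=2
PC=5  slti  $r4, $r0, 15     | $r0=0 $r1=9 $r2=14 $r3=15 $r4=1 $r5=2
PC=6  xori  $r0, $r5, 2      | $r0=0 $r1=9 $r2=14 $r3=15 $r4=1 $r5=2
PC=7  bne  $r2, $r1, L9      | $r0=0 $r1=9 $r2=14 $r3=15 $r4=1 $r5=2  [TAKEN]
PC=8  or   $r4, $r2, $r5     | $r0=0 $r1=9 $r2=14 $r3=15 $r4=14 $r5=2
PC=9  xor  $r5, $r1, $r5     | $r0=0 $r1=9 $r2=14 $r3=15 $r4=14 $r5=11
PC=10 xor  $r1, $r5, $r2     | $r0=0 $r1=5 $r2=14 $r3=15 $r4=14 $r5=11
PC=11 and  $r4, $r3, $r4     | $r0=0 $r1=5 $r2=14 $r3=15 $r4=14 $r5=11

14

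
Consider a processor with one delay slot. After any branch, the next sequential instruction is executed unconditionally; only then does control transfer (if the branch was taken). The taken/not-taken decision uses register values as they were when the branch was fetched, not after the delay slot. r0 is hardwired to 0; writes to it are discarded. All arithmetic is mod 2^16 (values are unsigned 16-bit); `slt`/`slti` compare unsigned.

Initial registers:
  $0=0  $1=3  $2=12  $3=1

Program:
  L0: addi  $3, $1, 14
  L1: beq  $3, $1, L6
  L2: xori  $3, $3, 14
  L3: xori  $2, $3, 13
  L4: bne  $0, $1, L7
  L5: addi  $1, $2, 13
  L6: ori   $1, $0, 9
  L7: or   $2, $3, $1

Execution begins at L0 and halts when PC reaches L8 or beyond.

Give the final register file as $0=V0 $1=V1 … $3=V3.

$0=0 $1=31 $2=31 $3=31

#0 addi  $3, $1, 14 ; 0/3/12/17
#1 beq  $3, $1, L6 ; 0/3/12/17 ; →fallthru
#2 xori  $3, $3, 14 ; 0/3/12/31
#3 xori  $2, $3, 13 ; 0/3/18/31
#4 bne  $0, $1, L7 ; 0/3/18/31 ; →target
#5 addi  $1, $2, 13 ; 0/31/18/31
#7 or   $2, $3, $1 ; 0/31/31/31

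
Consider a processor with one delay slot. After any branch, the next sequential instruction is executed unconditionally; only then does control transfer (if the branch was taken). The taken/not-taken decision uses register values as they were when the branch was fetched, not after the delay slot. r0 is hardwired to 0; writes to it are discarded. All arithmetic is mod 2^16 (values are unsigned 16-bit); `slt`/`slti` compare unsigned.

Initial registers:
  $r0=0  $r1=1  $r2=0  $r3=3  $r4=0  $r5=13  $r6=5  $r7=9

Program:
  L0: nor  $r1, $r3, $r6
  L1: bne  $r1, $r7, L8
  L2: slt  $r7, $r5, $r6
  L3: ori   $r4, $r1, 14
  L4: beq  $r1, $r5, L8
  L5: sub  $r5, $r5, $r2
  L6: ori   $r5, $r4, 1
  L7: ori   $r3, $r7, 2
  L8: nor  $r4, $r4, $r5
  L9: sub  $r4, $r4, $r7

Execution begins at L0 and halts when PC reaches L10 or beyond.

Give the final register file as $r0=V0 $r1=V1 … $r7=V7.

[0] nor  $r1, $r3, $r6  →  {$r0:0, $r1:65528, $r2:0, $r3:3, $r4:0, $r5:13, $r6:5, $r7:9}
[1] bne  $r1, $r7, L8  →  {$r0:0, $r1:65528, $r2:0, $r3:3, $r4:0, $r5:13, $r6:5, $r7:9}  ⟨branch taken⟩
[2] slt  $r7, $r5, $r6  →  {$r0:0, $r1:65528, $r2:0, $r3:3, $r4:0, $r5:13, $r6:5, $r7:0}
[8] nor  $r4, $r4, $r5  →  {$r0:0, $r1:65528, $r2:0, $r3:3, $r4:65522, $r5:13, $r6:5, $r7:0}
[9] sub  $r4, $r4, $r7  →  {$r0:0, $r1:65528, $r2:0, $r3:3, $r4:65522, $r5:13, $r6:5, $r7:0}

$r0=0 $r1=65528 $r2=0 $r3=3 $r4=65522 $r5=13 $r6=5 $r7=0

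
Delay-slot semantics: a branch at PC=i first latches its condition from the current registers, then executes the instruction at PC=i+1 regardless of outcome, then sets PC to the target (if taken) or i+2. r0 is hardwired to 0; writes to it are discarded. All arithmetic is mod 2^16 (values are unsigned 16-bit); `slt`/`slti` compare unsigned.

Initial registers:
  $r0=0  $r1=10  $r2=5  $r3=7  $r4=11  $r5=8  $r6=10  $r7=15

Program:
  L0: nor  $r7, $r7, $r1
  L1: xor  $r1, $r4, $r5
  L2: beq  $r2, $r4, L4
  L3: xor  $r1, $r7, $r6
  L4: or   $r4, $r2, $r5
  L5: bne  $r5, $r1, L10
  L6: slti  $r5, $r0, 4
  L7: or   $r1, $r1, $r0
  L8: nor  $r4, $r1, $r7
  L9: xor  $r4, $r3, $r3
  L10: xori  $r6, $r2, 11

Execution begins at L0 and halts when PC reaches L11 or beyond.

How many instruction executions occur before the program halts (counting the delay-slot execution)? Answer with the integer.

8

[0] nor  $r7, $r7, $r1  →  {$r0:0, $r1:10, $r2:5, $r3:7, $r4:11, $r5:8, $r6:10, $r7:65520}
[1] xor  $r1, $r4, $r5  →  {$r0:0, $r1:3, $r2:5, $r3:7, $r4:11, $r5:8, $r6:10, $r7:65520}
[2] beq  $r2, $r4, L4  →  {$r0:0, $r1:3, $r2:5, $r3:7, $r4:11, $r5:8, $r6:10, $r7:65520}  ⟨branch fallthrough⟩
[3] xor  $r1, $r7, $r6  →  {$r0:0, $r1:65530, $r2:5, $r3:7, $r4:11, $r5:8, $r6:10, $r7:65520}
[4] or   $r4, $r2, $r5  →  {$r0:0, $r1:65530, $r2:5, $r3:7, $r4:13, $r5:8, $r6:10, $r7:65520}
[5] bne  $r5, $r1, L10  →  {$r0:0, $r1:65530, $r2:5, $r3:7, $r4:13, $r5:8, $r6:10, $r7:65520}  ⟨branch taken⟩
[6] slti  $r5, $r0, 4  →  {$r0:0, $r1:65530, $r2:5, $r3:7, $r4:13, $r5:1, $r6:10, $r7:65520}
[10] xori  $r6, $r2, 11  →  {$r0:0, $r1:65530, $r2:5, $r3:7, $r4:13, $r5:1, $r6:14, $r7:65520}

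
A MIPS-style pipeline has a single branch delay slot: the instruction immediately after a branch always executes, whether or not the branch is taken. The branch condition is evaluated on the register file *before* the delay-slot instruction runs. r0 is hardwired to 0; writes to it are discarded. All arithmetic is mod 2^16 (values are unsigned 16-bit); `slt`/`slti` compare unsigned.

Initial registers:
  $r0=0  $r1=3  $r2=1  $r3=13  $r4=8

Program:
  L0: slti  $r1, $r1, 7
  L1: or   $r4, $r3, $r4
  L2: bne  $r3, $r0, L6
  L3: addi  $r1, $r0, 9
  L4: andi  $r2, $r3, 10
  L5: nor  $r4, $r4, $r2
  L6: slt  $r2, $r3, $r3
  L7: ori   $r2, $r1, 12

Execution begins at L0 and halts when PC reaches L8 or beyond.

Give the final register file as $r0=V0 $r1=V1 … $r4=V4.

PC=0  slti  $r1, $r1, 7      | $r0=0 $r1=1 $r2=1 $r3=13 $r4=8
PC=1  or   $r4, $r3, $r4     | $r0=0 $r1=1 $r2=1 $r3=13 $r4=13
PC=2  bne  $r3, $r0, L6      | $r0=0 $r1=1 $r2=1 $r3=13 $r4=13  [TAKEN]
PC=3  addi  $r1, $r0, 9      | $r0=0 $r1=9 $r2=1 $r3=13 $r4=13
PC=6  slt  $r2, $r3, $r3     | $r0=0 $r1=9 $r2=0 $r3=13 $r4=13
PC=7  ori   $r2, $r1, 12     | $r0=0 $r1=9 $r2=13 $r3=13 $r4=13

$r0=0 $r1=9 $r2=13 $r3=13 $r4=13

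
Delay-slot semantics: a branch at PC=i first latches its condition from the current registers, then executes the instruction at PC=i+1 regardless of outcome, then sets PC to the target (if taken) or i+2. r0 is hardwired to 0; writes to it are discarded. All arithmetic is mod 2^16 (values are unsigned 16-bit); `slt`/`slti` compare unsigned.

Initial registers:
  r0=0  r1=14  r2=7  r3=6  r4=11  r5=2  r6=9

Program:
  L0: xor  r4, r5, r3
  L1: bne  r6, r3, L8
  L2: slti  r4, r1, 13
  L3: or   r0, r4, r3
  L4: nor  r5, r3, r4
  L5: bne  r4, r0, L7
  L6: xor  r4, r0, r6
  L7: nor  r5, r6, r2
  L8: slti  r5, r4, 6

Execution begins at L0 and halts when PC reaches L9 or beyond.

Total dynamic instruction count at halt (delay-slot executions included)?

[0] xor  r4, r5, r3  →  {r0:0, r1:14, r2:7, r3:6, r4:4, r5:2, r6:9}
[1] bne  r6, r3, L8  →  {r0:0, r1:14, r2:7, r3:6, r4:4, r5:2, r6:9}  ⟨branch taken⟩
[2] slti  r4, r1, 13  →  {r0:0, r1:14, r2:7, r3:6, r4:0, r5:2, r6:9}
[8] slti  r5, r4, 6  →  {r0:0, r1:14, r2:7, r3:6, r4:0, r5:1, r6:9}

4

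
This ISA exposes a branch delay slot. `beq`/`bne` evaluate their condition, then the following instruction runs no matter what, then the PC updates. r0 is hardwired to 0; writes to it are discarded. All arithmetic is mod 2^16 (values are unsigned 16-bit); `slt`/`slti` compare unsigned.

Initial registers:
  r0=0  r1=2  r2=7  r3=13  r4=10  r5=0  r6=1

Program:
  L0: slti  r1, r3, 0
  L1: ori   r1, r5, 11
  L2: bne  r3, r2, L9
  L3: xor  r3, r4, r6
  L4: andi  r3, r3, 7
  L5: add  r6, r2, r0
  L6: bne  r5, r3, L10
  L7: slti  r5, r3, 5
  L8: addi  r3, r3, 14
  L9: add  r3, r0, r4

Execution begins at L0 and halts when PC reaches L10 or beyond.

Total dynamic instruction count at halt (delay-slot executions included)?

PC=0  slti  r1, r3, 0        | r0=0 r1=0 r2=7 r3=13 r4=10 r5=0 r6=1
PC=1  ori   r1, r5, 11       | r0=0 r1=11 r2=7 r3=13 r4=10 r5=0 r6=1
PC=2  bne  r3, r2, L9        | r0=0 r1=11 r2=7 r3=13 r4=10 r5=0 r6=1  [TAKEN]
PC=3  xor  r3, r4, r6        | r0=0 r1=11 r2=7 r3=11 r4=10 r5=0 r6=1
PC=9  add  r3, r0, r4        | r0=0 r1=11 r2=7 r3=10 r4=10 r5=0 r6=1

5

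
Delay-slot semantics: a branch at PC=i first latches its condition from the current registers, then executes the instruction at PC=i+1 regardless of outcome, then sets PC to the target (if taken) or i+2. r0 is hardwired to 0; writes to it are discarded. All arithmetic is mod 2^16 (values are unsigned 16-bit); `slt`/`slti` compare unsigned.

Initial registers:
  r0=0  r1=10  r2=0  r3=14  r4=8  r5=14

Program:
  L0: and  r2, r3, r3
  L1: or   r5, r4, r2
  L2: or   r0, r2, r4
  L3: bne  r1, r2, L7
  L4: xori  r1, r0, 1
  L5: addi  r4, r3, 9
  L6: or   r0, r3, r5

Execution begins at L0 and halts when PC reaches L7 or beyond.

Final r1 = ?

1

  step pc=0: and  r2, r3, r3  regs=(0,10,14,14,8,14)
  step pc=1: or   r5, r4, r2  regs=(0,10,14,14,8,14)
  step pc=2: or   r0, r2, r4  regs=(0,10,14,14,8,14)
  step pc=3: bne  r1, r2, L7  cond=T  regs=(0,10,14,14,8,14)
  step pc=4: xori  r1, r0, 1  regs=(0,1,14,14,8,14)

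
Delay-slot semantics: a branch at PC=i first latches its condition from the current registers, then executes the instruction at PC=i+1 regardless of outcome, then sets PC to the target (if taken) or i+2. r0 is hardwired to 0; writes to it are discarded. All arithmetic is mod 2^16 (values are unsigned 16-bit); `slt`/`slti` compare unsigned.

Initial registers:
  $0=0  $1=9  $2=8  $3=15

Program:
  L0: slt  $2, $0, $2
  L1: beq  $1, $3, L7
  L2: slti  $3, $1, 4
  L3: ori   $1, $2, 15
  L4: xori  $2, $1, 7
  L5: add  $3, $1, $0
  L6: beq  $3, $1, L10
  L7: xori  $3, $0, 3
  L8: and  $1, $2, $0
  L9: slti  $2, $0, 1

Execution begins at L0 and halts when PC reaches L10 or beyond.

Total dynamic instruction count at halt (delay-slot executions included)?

8

PC=0  slt  $2, $0, $2        | $0=0 $1=9 $2=1 $3=15
PC=1  beq  $1, $3, L7        | $0=0 $1=9 $2=1 $3=15  [not taken]
PC=2  slti  $3, $1, 4        | $0=0 $1=9 $2=1 $3=0
PC=3  ori   $1, $2, 15       | $0=0 $1=15 $2=1 $3=0
PC=4  xori  $2, $1, 7        | $0=0 $1=15 $2=8 $3=0
PC=5  add  $3, $1, $0        | $0=0 $1=15 $2=8 $3=15
PC=6  beq  $3, $1, L10       | $0=0 $1=15 $2=8 $3=15  [TAKEN]
PC=7  xori  $3, $0, 3        | $0=0 $1=15 $2=8 $3=3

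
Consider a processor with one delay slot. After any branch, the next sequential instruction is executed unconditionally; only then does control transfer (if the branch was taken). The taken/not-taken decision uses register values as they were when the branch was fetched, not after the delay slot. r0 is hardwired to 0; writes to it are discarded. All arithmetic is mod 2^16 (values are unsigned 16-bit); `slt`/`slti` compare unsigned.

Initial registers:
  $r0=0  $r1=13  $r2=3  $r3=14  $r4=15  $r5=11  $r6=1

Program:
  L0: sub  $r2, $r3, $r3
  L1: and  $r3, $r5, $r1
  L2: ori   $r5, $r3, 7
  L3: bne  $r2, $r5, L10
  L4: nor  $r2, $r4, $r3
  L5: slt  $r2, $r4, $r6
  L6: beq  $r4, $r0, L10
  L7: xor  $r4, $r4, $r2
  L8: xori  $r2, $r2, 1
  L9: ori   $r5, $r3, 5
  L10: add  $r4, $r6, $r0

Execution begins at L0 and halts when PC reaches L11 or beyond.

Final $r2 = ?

65520

#0 sub  $r2, $r3, $r3 ; 0/13/0/14/15/11/1
#1 and  $r3, $r5, $r1 ; 0/13/0/9/15/11/1
#2 ori   $r5, $r3, 7 ; 0/13/0/9/15/15/1
#3 bne  $r2, $r5, L10 ; 0/13/0/9/15/15/1 ; →target
#4 nor  $r2, $r4, $r3 ; 0/13/65520/9/15/15/1
#10 add  $r4, $r6, $r0 ; 0/13/65520/9/1/15/1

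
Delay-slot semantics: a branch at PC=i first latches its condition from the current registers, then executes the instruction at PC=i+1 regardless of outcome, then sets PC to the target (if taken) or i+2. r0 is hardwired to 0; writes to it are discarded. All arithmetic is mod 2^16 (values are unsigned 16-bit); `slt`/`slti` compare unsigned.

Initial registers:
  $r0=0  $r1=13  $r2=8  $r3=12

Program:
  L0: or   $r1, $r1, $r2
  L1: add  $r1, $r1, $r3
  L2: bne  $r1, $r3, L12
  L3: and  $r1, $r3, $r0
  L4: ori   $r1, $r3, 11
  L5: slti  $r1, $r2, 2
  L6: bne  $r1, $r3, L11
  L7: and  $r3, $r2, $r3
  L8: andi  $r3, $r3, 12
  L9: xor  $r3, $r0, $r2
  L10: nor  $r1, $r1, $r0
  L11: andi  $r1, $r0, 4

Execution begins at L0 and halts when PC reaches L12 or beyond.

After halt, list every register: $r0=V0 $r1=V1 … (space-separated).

$r0=0 $r1=0 $r2=8 $r3=12

#0 or   $r1, $r1, $r2 ; 0/13/8/12
#1 add  $r1, $r1, $r3 ; 0/25/8/12
#2 bne  $r1, $r3, L12 ; 0/25/8/12 ; →target
#3 and  $r1, $r3, $r0 ; 0/0/8/12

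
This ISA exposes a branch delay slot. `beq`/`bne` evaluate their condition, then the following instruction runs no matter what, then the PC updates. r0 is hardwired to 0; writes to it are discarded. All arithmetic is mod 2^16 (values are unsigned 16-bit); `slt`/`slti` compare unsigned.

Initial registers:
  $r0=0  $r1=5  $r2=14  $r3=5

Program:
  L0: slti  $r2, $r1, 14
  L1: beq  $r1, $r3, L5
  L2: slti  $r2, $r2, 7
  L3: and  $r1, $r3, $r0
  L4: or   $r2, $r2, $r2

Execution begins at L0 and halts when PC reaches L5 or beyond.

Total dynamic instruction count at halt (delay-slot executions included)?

[0] slti  $r2, $r1, 14  →  {$r0:0, $r1:5, $r2:1, $r3:5}
[1] beq  $r1, $r3, L5  →  {$r0:0, $r1:5, $r2:1, $r3:5}  ⟨branch taken⟩
[2] slti  $r2, $r2, 7  →  {$r0:0, $r1:5, $r2:1, $r3:5}

3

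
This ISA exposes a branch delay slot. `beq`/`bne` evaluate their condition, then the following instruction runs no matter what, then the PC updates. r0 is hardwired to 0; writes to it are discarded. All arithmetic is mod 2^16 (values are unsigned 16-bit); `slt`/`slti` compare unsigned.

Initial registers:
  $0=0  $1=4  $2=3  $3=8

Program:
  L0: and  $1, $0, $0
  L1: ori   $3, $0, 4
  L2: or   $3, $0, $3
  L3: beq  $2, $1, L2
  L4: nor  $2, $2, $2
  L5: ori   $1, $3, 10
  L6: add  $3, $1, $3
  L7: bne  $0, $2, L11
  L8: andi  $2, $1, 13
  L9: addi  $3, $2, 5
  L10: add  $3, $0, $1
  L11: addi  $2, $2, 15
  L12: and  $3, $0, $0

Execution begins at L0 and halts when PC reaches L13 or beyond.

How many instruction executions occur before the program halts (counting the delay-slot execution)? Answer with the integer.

  step pc=0: and  $1, $0, $0  regs=(0,0,3,8)
  step pc=1: ori   $3, $0, 4  regs=(0,0,3,4)
  step pc=2: or   $3, $0, $3  regs=(0,0,3,4)
  step pc=3: beq  $2, $1, L2  cond=F  regs=(0,0,3,4)
  step pc=4: nor  $2, $2, $2  regs=(0,0,65532,4)
  step pc=5: ori   $1, $3, 10  regs=(0,14,65532,4)
  step pc=6: add  $3, $1, $3  regs=(0,14,65532,18)
  step pc=7: bne  $0, $2, L11  cond=T  regs=(0,14,65532,18)
  step pc=8: andi  $2, $1, 13  regs=(0,14,12,18)
  step pc=11: addi  $2, $2, 15  regs=(0,14,27,18)
  step pc=12: and  $3, $0, $0  regs=(0,14,27,0)

11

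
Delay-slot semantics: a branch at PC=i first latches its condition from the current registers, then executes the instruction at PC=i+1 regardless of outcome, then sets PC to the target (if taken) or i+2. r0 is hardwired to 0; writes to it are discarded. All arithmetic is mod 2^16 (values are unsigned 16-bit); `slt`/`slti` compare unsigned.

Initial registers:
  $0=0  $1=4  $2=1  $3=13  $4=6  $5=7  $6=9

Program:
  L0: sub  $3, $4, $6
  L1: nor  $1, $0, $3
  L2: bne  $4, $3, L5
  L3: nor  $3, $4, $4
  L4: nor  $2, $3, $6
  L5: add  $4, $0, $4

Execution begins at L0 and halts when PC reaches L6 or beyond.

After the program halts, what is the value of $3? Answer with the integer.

65529

  step pc=0: sub  $3, $4, $6  regs=(0,4,1,65533,6,7,9)
  step pc=1: nor  $1, $0, $3  regs=(0,2,1,65533,6,7,9)
  step pc=2: bne  $4, $3, L5  cond=T  regs=(0,2,1,65533,6,7,9)
  step pc=3: nor  $3, $4, $4  regs=(0,2,1,65529,6,7,9)
  step pc=5: add  $4, $0, $4  regs=(0,2,1,65529,6,7,9)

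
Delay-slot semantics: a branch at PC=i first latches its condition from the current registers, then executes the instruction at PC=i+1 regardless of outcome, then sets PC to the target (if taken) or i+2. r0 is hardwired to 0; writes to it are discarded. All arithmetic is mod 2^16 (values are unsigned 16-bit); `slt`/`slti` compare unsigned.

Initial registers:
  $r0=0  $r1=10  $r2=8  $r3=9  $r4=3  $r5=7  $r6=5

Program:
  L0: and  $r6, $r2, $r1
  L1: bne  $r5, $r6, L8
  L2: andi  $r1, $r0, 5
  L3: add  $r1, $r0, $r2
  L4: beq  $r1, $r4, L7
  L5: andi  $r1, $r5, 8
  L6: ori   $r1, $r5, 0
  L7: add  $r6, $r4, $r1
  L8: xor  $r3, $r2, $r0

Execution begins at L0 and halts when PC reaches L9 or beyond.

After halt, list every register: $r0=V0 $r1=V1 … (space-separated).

$r0=0 $r1=0 $r2=8 $r3=8 $r4=3 $r5=7 $r6=8

PC=0  and  $r6, $r2, $r1     | $r0=0 $r1=10 $r2=8 $r3=9 $r4=3 $r5=7 $r6=8
PC=1  bne  $r5, $r6, L8      | $r0=0 $r1=10 $r2=8 $r3=9 $r4=3 $r5=7 $r6=8  [TAKEN]
PC=2  andi  $r1, $r0, 5      | $r0=0 $r1=0 $r2=8 $r3=9 $r4=3 $r5=7 $r6=8
PC=8  xor  $r3, $r2, $r0     | $r0=0 $r1=0 $r2=8 $r3=8 $r4=3 $r5=7 $r6=8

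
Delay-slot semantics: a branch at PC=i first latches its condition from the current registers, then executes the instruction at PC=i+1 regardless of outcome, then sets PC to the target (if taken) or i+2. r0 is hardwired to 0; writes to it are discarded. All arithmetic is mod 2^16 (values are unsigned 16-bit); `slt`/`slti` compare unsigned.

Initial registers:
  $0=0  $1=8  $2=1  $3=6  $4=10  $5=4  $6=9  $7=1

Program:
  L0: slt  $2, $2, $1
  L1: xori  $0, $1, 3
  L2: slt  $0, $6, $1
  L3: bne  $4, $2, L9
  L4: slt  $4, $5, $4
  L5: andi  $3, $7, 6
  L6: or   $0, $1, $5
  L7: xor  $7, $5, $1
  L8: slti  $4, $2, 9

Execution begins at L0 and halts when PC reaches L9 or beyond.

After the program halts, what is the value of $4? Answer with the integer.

1

PC=0  slt  $2, $2, $1        | $0=0 $1=8 $2=1 $3=6 $4=10 $5=4 $6=9 $7=1
PC=1  xori  $0, $1, 3        | $0=0 $1=8 $2=1 $3=6 $4=10 $5=4 $6=9 $7=1
PC=2  slt  $0, $6, $1        | $0=0 $1=8 $2=1 $3=6 $4=10 $5=4 $6=9 $7=1
PC=3  bne  $4, $2, L9        | $0=0 $1=8 $2=1 $3=6 $4=10 $5=4 $6=9 $7=1  [TAKEN]
PC=4  slt  $4, $5, $4        | $0=0 $1=8 $2=1 $3=6 $4=1 $5=4 $6=9 $7=1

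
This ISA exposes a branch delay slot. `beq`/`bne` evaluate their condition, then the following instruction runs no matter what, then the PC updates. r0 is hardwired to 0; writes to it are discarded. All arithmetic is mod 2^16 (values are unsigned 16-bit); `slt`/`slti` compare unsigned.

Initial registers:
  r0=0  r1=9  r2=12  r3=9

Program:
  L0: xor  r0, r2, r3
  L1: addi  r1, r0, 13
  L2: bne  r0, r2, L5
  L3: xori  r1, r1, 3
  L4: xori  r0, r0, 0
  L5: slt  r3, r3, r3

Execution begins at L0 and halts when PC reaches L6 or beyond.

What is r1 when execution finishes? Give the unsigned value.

  step pc=0: xor  r0, r2, r3  regs=(0,9,12,9)
  step pc=1: addi  r1, r0, 13  regs=(0,13,12,9)
  step pc=2: bne  r0, r2, L5  cond=T  regs=(0,13,12,9)
  step pc=3: xori  r1, r1, 3  regs=(0,14,12,9)
  step pc=5: slt  r3, r3, r3  regs=(0,14,12,0)

14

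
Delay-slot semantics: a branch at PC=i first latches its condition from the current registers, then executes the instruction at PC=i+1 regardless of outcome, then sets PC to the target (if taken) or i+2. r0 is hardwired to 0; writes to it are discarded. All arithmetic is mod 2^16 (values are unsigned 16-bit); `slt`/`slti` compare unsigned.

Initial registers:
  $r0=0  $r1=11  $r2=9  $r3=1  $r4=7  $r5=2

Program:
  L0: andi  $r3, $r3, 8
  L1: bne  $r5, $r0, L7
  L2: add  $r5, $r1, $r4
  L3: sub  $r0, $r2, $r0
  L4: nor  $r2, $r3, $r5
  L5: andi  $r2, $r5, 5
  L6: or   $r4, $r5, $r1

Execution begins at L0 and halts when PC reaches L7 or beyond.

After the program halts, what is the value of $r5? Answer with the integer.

#0 andi  $r3, $r3, 8 ; 0/11/9/0/7/2
#1 bne  $r5, $r0, L7 ; 0/11/9/0/7/2 ; →target
#2 add  $r5, $r1, $r4 ; 0/11/9/0/7/18

18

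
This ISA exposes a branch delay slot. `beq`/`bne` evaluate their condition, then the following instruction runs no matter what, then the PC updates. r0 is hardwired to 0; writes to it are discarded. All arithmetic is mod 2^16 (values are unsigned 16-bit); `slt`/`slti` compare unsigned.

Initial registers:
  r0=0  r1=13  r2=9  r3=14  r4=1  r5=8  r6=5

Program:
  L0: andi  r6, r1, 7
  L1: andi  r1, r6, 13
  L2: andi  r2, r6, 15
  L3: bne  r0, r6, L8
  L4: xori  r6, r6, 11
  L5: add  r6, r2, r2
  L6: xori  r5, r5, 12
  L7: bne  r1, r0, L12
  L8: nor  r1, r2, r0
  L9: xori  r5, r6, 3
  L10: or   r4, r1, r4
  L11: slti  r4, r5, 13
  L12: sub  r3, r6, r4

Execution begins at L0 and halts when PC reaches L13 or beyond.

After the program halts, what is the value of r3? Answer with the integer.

  step pc=0: andi  r6, r1, 7  regs=(0,13,9,14,1,8,5)
  step pc=1: andi  r1, r6, 13  regs=(0,5,9,14,1,8,5)
  step pc=2: andi  r2, r6, 15  regs=(0,5,5,14,1,8,5)
  step pc=3: bne  r0, r6, L8  cond=T  regs=(0,5,5,14,1,8,5)
  step pc=4: xori  r6, r6, 11  regs=(0,5,5,14,1,8,14)
  step pc=8: nor  r1, r2, r0  regs=(0,65530,5,14,1,8,14)
  step pc=9: xori  r5, r6, 3  regs=(0,65530,5,14,1,13,14)
  step pc=10: or   r4, r1, r4  regs=(0,65530,5,14,65531,13,14)
  step pc=11: slti  r4, r5, 13  regs=(0,65530,5,14,0,13,14)
  step pc=12: sub  r3, r6, r4  regs=(0,65530,5,14,0,13,14)

14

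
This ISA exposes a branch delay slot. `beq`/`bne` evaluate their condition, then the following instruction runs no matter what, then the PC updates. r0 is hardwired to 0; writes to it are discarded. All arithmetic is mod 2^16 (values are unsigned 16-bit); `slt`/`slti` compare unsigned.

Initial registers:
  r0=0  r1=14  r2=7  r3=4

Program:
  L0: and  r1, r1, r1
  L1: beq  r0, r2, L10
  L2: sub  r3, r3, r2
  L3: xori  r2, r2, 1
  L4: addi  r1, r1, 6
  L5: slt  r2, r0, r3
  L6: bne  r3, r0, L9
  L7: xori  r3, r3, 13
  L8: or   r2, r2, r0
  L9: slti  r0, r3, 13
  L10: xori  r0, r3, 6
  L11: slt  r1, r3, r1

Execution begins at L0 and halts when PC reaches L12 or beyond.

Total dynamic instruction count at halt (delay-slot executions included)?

[0] and  r1, r1, r1  →  {r0:0, r1:14, r2:7, r3:4}
[1] beq  r0, r2, L10  →  {r0:0, r1:14, r2:7, r3:4}  ⟨branch fallthrough⟩
[2] sub  r3, r3, r2  →  {r0:0, r1:14, r2:7, r3:65533}
[3] xori  r2, r2, 1  →  {r0:0, r1:14, r2:6, r3:65533}
[4] addi  r1, r1, 6  →  {r0:0, r1:20, r2:6, r3:65533}
[5] slt  r2, r0, r3  →  {r0:0, r1:20, r2:1, r3:65533}
[6] bne  r3, r0, L9  →  {r0:0, r1:20, r2:1, r3:65533}  ⟨branch taken⟩
[7] xori  r3, r3, 13  →  {r0:0, r1:20, r2:1, r3:65520}
[9] slti  r0, r3, 13  →  {r0:0, r1:20, r2:1, r3:65520}
[10] xori  r0, r3, 6  →  {r0:0, r1:20, r2:1, r3:65520}
[11] slt  r1, r3, r1  →  {r0:0, r1:0, r2:1, r3:65520}

11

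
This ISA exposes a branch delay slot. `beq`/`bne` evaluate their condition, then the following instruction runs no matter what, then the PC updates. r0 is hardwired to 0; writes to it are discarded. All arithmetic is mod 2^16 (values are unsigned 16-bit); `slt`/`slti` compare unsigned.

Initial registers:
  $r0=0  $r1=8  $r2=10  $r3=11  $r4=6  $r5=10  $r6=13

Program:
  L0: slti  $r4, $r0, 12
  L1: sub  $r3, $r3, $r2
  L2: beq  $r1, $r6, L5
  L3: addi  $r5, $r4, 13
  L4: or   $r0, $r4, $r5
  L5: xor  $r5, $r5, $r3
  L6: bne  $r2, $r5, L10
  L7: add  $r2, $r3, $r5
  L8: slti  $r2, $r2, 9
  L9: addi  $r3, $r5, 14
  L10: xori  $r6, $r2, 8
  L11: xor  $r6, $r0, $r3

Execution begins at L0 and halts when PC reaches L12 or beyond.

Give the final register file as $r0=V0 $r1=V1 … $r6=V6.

  step pc=0: slti  $r4, $r0, 12  regs=(0,8,10,11,1,10,13)
  step pc=1: sub  $r3, $r3, $r2  regs=(0,8,10,1,1,10,13)
  step pc=2: beq  $r1, $r6, L5  cond=F  regs=(0,8,10,1,1,10,13)
  step pc=3: addi  $r5, $r4, 13  regs=(0,8,10,1,1,14,13)
  step pc=4: or   $r0, $r4, $r5  regs=(0,8,10,1,1,14,13)
  step pc=5: xor  $r5, $r5, $r3  regs=(0,8,10,1,1,15,13)
  step pc=6: bne  $r2, $r5, L10  cond=T  regs=(0,8,10,1,1,15,13)
  step pc=7: add  $r2, $r3, $r5  regs=(0,8,16,1,1,15,13)
  step pc=10: xori  $r6, $r2, 8  regs=(0,8,16,1,1,15,24)
  step pc=11: xor  $r6, $r0, $r3  regs=(0,8,16,1,1,15,1)

$r0=0 $r1=8 $r2=16 $r3=1 $r4=1 $r5=15 $r6=1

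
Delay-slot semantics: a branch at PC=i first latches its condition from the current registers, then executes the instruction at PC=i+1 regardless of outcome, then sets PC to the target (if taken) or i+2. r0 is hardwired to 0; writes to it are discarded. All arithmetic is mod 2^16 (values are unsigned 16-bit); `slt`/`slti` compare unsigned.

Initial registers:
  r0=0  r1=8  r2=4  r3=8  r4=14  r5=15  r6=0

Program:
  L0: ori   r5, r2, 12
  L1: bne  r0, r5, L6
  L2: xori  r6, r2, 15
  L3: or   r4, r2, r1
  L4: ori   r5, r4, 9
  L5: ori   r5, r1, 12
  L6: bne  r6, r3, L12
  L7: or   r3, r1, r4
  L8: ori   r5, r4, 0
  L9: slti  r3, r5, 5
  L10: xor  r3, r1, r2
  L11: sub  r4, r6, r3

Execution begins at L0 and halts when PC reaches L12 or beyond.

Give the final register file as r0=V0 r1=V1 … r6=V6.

r0=0 r1=8 r2=4 r3=14 r4=14 r5=12 r6=11

  step pc=0: ori   r5, r2, 12  regs=(0,8,4,8,14,12,0)
  step pc=1: bne  r0, r5, L6  cond=T  regs=(0,8,4,8,14,12,0)
  step pc=2: xori  r6, r2, 15  regs=(0,8,4,8,14,12,11)
  step pc=6: bne  r6, r3, L12  cond=T  regs=(0,8,4,8,14,12,11)
  step pc=7: or   r3, r1, r4  regs=(0,8,4,14,14,12,11)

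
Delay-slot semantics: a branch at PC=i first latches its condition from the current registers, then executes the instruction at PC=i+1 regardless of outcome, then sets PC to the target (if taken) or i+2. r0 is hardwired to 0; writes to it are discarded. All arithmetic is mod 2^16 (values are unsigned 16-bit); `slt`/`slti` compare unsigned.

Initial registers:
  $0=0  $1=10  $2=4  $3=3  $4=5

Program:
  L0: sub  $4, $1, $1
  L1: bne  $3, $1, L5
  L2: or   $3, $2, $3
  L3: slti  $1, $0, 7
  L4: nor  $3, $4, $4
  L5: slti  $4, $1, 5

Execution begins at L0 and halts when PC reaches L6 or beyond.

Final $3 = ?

7

#0 sub  $4, $1, $1 ; 0/10/4/3/0
#1 bne  $3, $1, L5 ; 0/10/4/3/0 ; →target
#2 or   $3, $2, $3 ; 0/10/4/7/0
#5 slti  $4, $1, 5 ; 0/10/4/7/0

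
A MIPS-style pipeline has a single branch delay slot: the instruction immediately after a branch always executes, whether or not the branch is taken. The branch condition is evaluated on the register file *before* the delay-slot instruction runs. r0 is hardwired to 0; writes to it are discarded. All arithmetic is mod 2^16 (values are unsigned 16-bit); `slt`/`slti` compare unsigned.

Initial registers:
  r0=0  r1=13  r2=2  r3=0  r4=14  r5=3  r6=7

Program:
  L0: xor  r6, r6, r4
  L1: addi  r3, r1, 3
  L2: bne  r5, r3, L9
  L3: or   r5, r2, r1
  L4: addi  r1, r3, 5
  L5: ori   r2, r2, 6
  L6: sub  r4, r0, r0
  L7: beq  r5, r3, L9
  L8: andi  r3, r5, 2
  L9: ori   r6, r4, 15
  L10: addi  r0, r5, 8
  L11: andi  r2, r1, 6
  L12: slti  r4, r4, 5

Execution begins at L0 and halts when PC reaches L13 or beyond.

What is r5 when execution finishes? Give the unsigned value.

PC=0  xor  r6, r6, r4        | r0=0 r1=13 r2=2 r3=0 r4=14 r5=3 r6=9
PC=1  addi  r3, r1, 3        | r0=0 r1=13 r2=2 r3=16 r4=14 r5=3 r6=9
PC=2  bne  r5, r3, L9        | r0=0 r1=13 r2=2 r3=16 r4=14 r5=3 r6=9  [TAKEN]
PC=3  or   r5, r2, r1        | r0=0 r1=13 r2=2 r3=16 r4=14 r5=15 r6=9
PC=9  ori   r6, r4, 15       | r0=0 r1=13 r2=2 r3=16 r4=14 r5=15 r6=15
PC=10 addi  r0, r5, 8        | r0=0 r1=13 r2=2 r3=16 r4=14 r5=15 r6=15
PC=11 andi  r2, r1, 6        | r0=0 r1=13 r2=4 r3=16 r4=14 r5=15 r6=15
PC=12 slti  r4, r4, 5        | r0=0 r1=13 r2=4 r3=16 r4=0 r5=15 r6=15

15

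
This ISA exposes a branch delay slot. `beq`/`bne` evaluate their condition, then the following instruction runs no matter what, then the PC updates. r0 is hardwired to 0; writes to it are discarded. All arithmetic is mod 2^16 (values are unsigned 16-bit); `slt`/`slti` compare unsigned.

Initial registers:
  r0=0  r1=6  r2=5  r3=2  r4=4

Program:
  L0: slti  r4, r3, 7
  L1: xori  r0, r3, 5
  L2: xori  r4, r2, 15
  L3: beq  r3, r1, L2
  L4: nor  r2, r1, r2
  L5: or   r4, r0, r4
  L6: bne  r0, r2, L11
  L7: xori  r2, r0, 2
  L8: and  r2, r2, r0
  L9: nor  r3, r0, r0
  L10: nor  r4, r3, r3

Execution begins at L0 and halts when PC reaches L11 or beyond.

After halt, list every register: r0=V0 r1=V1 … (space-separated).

[0] slti  r4, r3, 7  →  {r0:0, r1:6, r2:5, r3:2, r4:1}
[1] xori  r0, r3, 5  →  {r0:0, r1:6, r2:5, r3:2, r4:1}
[2] xori  r4, r2, 15  →  {r0:0, r1:6, r2:5, r3:2, r4:10}
[3] beq  r3, r1, L2  →  {r0:0, r1:6, r2:5, r3:2, r4:10}  ⟨branch fallthrough⟩
[4] nor  r2, r1, r2  →  {r0:0, r1:6, r2:65528, r3:2, r4:10}
[5] or   r4, r0, r4  →  {r0:0, r1:6, r2:65528, r3:2, r4:10}
[6] bne  r0, r2, L11  →  {r0:0, r1:6, r2:65528, r3:2, r4:10}  ⟨branch taken⟩
[7] xori  r2, r0, 2  →  {r0:0, r1:6, r2:2, r3:2, r4:10}

r0=0 r1=6 r2=2 r3=2 r4=10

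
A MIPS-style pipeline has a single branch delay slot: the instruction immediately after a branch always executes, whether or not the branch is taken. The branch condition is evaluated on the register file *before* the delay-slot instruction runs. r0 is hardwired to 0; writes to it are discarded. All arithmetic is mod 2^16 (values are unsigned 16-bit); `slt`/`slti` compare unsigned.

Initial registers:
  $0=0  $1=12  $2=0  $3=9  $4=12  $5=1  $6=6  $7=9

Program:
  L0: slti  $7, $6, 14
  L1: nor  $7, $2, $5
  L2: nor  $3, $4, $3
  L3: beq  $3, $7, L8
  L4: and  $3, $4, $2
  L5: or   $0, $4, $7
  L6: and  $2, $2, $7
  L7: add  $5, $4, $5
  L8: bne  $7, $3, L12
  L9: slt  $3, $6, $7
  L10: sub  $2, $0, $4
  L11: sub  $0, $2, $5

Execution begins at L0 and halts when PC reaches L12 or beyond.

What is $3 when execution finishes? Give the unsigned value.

1

[0] slti  $7, $6, 14  →  {$0:0, $1:12, $2:0, $3:9, $4:12, $5:1, $6:6, $7:1}
[1] nor  $7, $2, $5  →  {$0:0, $1:12, $2:0, $3:9, $4:12, $5:1, $6:6, $7:65534}
[2] nor  $3, $4, $3  →  {$0:0, $1:12, $2:0, $3:65522, $4:12, $5:1, $6:6, $7:65534}
[3] beq  $3, $7, L8  →  {$0:0, $1:12, $2:0, $3:65522, $4:12, $5:1, $6:6, $7:65534}  ⟨branch fallthrough⟩
[4] and  $3, $4, $2  →  {$0:0, $1:12, $2:0, $3:0, $4:12, $5:1, $6:6, $7:65534}
[5] or   $0, $4, $7  →  {$0:0, $1:12, $2:0, $3:0, $4:12, $5:1, $6:6, $7:65534}
[6] and  $2, $2, $7  →  {$0:0, $1:12, $2:0, $3:0, $4:12, $5:1, $6:6, $7:65534}
[7] add  $5, $4, $5  →  {$0:0, $1:12, $2:0, $3:0, $4:12, $5:13, $6:6, $7:65534}
[8] bne  $7, $3, L12  →  {$0:0, $1:12, $2:0, $3:0, $4:12, $5:13, $6:6, $7:65534}  ⟨branch taken⟩
[9] slt  $3, $6, $7  →  {$0:0, $1:12, $2:0, $3:1, $4:12, $5:13, $6:6, $7:65534}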